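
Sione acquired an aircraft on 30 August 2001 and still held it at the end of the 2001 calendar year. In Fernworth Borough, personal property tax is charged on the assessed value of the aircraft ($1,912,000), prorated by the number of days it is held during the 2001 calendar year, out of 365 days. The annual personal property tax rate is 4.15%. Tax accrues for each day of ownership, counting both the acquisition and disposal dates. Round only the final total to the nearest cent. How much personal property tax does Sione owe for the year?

Days held (30 August – 31 December 2001): 124 out of 365
Tax = $1,912,000 × 4.15% × 124/365 = $26,956.5808

$26,956.58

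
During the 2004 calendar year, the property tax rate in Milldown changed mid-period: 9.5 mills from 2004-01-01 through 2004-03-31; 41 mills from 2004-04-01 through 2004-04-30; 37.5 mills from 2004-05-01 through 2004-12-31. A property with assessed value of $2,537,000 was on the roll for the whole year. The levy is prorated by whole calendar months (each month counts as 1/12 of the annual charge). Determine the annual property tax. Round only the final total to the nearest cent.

2004-01-01 to 2004-03-31: 3 months at 9.5 mills → $2,537,000 × 0.95% × 3/12 = $6,025.3750
2004-04-01 to 2004-04-30: 1 month at 41 mills → $2,537,000 × 4.1% × 1/12 = $8,668.0833
2004-05-01 to 2004-12-31: 8 months at 37.5 mills → $2,537,000 × 3.75% × 8/12 = $63,425.0000
Total = $78,118.4583

$78,118.46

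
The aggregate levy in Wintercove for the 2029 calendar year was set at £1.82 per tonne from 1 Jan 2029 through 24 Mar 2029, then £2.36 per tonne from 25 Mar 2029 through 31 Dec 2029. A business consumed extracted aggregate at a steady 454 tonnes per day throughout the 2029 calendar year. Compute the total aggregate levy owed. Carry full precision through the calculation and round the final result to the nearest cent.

£370,727.32

1 Jan – 24 Mar 2029: 83 days × 454 tonnes/day = 37,682 tonnes at £1.82/tonne → £68,581.24
25 Mar – 31 Dec 2029: 282 days × 454 tonnes/day = 128,028 tonnes at £2.36/tonne → £302,146.08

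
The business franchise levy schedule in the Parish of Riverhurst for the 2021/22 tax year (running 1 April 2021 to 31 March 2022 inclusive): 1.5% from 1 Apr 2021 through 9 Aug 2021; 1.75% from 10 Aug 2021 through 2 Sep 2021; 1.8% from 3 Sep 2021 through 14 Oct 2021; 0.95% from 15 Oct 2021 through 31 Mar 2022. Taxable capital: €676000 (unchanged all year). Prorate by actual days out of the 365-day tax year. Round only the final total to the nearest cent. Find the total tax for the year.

1 Apr – 9 Aug 2021: 131 days at 1.5% → €676000 × 1.5% × 131/365 = €3639.2877
10 Aug – 2 Sep 2021: 24 days at 1.75% → €676000 × 1.75% × 24/365 = €777.8630
3 Sep – 14 Oct 2021: 42 days at 1.8% → €676000 × 1.8% × 42/365 = €1400.1534
15 Oct 2021 – 31 Mar 2022: 168 days at 0.95% → €676000 × 0.95% × 168/365 = €2955.8795
Total = €8773.1836

€8773.18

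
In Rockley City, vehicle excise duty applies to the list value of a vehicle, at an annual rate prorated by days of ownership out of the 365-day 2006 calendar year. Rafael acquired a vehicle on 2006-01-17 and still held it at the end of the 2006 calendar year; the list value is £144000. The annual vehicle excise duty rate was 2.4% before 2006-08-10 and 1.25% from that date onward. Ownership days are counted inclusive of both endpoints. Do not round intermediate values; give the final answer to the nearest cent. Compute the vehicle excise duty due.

2006-01-17 to 2006-08-09: 205 days at 2.4% → £144000 × 2.4% × 205/365 = £1941.0411
2006-08-10 to 2006-12-31: 144 days at 1.25% → £144000 × 1.25% × 144/365 = £710.1370
Total = £2651.1781

£2651.18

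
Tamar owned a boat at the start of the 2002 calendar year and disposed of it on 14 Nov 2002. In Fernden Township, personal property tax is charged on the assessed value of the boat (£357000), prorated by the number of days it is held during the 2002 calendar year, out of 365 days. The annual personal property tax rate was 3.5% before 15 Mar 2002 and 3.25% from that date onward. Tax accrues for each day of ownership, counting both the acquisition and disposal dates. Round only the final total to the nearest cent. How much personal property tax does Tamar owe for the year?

£10286.98

1 Jan – 14 Mar 2002: 73 days at 3.5% → £357000 × 3.5% × 73/365 = £2499.0000
15 Mar – 14 Nov 2002: 245 days at 3.25% → £357000 × 3.25% × 245/365 = £7787.9795
Total = £10286.9795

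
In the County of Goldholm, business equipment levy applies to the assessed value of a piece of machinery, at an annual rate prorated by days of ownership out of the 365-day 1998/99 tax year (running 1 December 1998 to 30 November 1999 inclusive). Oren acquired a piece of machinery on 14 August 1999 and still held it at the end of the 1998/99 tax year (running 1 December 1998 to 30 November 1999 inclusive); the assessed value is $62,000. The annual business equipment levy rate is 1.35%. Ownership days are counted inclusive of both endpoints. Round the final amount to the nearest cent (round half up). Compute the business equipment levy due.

$249.95

Days held (14 August – 30 November 1999): 109 out of 365
Tax = $62,000 × 1.35% × 109/365 = $249.9534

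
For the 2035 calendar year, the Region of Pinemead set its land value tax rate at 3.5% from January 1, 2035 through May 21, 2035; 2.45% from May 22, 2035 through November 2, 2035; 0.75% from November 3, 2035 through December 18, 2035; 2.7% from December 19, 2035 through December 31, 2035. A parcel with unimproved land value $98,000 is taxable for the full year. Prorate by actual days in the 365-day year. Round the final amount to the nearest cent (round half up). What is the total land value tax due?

January 1 – May 21, 2035: 141 days at 3.5% → $98,000 × 3.5% × 141/365 = $1,325.0137
May 22 – November 2, 2035: 165 days at 2.45% → $98,000 × 2.45% × 165/365 = $1,085.3836
November 3 – December 18, 2035: 46 days at 0.75% → $98,000 × 0.75% × 46/365 = $92.6301
December 19 – December 31, 2035: 13 days at 2.7% → $98,000 × 2.7% × 13/365 = $94.2411
Total = $2,597.2685

$2,597.27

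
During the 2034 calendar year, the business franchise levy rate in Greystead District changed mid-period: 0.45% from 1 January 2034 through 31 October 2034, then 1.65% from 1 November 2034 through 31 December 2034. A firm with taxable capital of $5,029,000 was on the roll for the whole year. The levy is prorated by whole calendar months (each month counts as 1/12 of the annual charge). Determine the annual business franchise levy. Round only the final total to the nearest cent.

1 January – 31 October 2034: 10 months at 0.45% → $5,029,000 × 0.45% × 10/12 = $18,858.7500
1 November – 31 December 2034: 2 months at 1.65% → $5,029,000 × 1.65% × 2/12 = $13,829.7500
Total = $32,688.5000

$32,688.50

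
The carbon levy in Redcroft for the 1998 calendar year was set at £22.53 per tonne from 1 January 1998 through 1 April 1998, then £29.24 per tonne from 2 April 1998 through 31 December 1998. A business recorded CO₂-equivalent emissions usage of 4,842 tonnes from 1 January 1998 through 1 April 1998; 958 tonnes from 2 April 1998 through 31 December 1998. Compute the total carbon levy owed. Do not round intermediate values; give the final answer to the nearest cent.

£137,102.18

1 January – 1 April 1998: 4,842 tonnes at £22.53/tonne → £109,090.26
2 April – 31 December 1998: 958 tonnes at £29.24/tonne → £28,011.92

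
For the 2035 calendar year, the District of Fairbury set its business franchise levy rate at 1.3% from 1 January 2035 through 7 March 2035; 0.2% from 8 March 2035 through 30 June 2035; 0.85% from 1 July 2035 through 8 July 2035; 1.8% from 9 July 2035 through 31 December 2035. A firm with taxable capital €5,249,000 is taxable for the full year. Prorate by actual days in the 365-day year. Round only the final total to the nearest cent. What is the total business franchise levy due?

€62,182.67

1 January – 7 March 2035: 66 days at 1.3% → €5,249,000 × 1.3% × 66/365 = €12,338.7452
8 March – 30 June 2035: 115 days at 0.2% → €5,249,000 × 0.2% × 115/365 = €3,307.5890
1 July – 8 July 2035: 8 days at 0.85% → €5,249,000 × 0.85% × 8/365 = €977.8959
9 July – 31 December 2035: 176 days at 1.8% → €5,249,000 × 1.8% × 176/365 = €45,558.4438
Total = €62,182.6740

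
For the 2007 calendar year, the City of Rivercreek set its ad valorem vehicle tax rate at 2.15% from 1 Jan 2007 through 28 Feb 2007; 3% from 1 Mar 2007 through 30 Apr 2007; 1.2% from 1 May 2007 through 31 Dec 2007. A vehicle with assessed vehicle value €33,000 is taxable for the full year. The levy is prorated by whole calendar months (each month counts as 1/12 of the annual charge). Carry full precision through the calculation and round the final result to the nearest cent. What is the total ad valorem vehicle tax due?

€547.25

1 Jan – 28 Feb 2007: 2 months at 2.15% → €33,000 × 2.15% × 2/12 = €118.2500
1 Mar – 30 Apr 2007: 2 months at 3% → €33,000 × 3% × 2/12 = €165.0000
1 May – 31 Dec 2007: 8 months at 1.2% → €33,000 × 1.2% × 8/12 = €264.0000
Total = €547.2500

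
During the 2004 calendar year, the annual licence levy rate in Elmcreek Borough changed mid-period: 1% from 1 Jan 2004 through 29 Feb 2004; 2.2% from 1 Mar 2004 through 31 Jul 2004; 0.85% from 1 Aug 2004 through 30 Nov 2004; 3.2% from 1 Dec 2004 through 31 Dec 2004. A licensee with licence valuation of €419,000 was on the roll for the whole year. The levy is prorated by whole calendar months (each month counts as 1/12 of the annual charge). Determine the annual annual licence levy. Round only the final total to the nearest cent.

€6,843.67

1 Jan – 29 Feb 2004: 2 months at 1% → €419,000 × 1% × 2/12 = €698.3333
1 Mar – 31 Jul 2004: 5 months at 2.2% → €419,000 × 2.2% × 5/12 = €3,840.8333
1 Aug – 30 Nov 2004: 4 months at 0.85% → €419,000 × 0.85% × 4/12 = €1,187.1667
1 Dec – 31 Dec 2004: 1 month at 3.2% → €419,000 × 3.2% × 1/12 = €1,117.3333
Total = €6,843.6667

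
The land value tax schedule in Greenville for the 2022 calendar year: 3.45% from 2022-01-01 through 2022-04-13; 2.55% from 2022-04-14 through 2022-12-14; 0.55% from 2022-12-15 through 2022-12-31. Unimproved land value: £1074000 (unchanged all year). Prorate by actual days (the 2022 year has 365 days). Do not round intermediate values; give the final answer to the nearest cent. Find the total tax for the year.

£29114.23

2022-01-01 to 2022-04-13: 103 days at 3.45% → £1074000 × 3.45% × 103/365 = £10456.0521
2022-04-14 to 2022-12-14: 245 days at 2.55% → £1074000 × 2.55% × 245/365 = £18383.0548
2022-12-15 to 2022-12-31: 17 days at 0.55% → £1074000 × 0.55% × 17/365 = £275.1205
Total = £29114.2274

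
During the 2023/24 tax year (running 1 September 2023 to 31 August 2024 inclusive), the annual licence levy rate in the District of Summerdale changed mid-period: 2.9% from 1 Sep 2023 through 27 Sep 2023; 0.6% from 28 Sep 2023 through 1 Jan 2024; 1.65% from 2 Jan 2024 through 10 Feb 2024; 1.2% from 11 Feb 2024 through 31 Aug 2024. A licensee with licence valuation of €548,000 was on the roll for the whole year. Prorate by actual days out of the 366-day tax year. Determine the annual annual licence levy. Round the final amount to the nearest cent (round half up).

€6,670.33

1 Sep – 27 Sep 2023: 27 days at 2.9% → €548,000 × 2.9% × 27/366 = €1,172.3607
28 Sep 2023 – 1 Jan 2024: 96 days at 0.6% → €548,000 × 0.6% × 96/366 = €862.4262
2 Jan – 10 Feb 2024: 40 days at 1.65% → €548,000 × 1.65% × 40/366 = €988.1967
11 Feb – 31 Aug 2024: 203 days at 1.2% → €548,000 × 1.2% × 203/366 = €3,647.3443
Total = €6,670.3279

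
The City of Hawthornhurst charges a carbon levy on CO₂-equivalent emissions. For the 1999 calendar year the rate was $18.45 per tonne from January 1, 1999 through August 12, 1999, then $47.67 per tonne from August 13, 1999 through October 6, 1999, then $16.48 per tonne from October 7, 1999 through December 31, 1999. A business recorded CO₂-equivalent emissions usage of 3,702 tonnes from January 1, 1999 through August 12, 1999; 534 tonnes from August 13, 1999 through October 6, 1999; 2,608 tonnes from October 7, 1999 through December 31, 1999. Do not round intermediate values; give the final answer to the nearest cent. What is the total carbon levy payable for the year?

$136737.52

January 1 – August 12, 1999: 3,702 tonnes at $18.45/tonne → $68301.90
August 13 – October 6, 1999: 534 tonnes at $47.67/tonne → $25455.78
October 7 – December 31, 1999: 2,608 tonnes at $16.48/tonne → $42979.84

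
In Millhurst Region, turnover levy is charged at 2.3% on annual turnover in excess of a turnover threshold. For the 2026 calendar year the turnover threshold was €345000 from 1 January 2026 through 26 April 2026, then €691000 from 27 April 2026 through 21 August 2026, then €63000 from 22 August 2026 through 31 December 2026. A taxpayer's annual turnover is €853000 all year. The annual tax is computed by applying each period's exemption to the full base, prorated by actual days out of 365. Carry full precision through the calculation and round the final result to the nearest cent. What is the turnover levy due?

1 January – 26 April 2026: 116 days, exemption €345000 → (€853000 − €345000) × 2.3% × 116/365 = €3713.2712
27 April – 21 August 2026: 117 days, exemption €691000 → (€853000 − €691000) × 2.3% × 117/365 = €1194.3616
22 August – 31 December 2026: 132 days, exemption €63000 → (€853000 − €63000) × 2.3% × 132/365 = €6571.0685
Total = €11478.7014

€11478.70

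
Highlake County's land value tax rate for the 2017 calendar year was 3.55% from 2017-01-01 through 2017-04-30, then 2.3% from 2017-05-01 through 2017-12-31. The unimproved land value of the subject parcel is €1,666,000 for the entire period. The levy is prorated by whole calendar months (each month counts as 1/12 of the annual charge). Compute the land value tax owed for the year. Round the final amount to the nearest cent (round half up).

2017-01-01 to 2017-04-30: 4 months at 3.55% → €1,666,000 × 3.55% × 4/12 = €19,714.3333
2017-05-01 to 2017-12-31: 8 months at 2.3% → €1,666,000 × 2.3% × 8/12 = €25,545.3333
Total = €45,259.6667

€45,259.67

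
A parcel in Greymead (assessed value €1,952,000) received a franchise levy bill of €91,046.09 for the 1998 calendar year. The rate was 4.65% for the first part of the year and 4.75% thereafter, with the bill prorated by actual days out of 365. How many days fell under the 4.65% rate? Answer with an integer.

313 days

Let d = days at the first rate; then 365 − d days at the second rate.
€1,952,000 × [4.65%·d + 4.75%·(365−d)] / 365 = €91,046.09
Solving gives d = 313, so the new rate took effect on 10 November 1998.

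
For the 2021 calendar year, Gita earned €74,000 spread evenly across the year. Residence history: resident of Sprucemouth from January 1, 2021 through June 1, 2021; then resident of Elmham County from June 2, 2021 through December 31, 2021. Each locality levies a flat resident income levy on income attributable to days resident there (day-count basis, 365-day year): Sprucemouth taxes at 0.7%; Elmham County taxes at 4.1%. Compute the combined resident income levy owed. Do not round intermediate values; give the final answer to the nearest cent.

€1,986.24

Sprucemouth, January 1 – June 1, 2021: 152 days → €74,000 × 0.7% × 152/365 = €215.7151
Elmham County, June 2 – December 31, 2021: 213 days → €74,000 × 4.1% × 213/365 = €1,770.5260
Total = €1,986.2411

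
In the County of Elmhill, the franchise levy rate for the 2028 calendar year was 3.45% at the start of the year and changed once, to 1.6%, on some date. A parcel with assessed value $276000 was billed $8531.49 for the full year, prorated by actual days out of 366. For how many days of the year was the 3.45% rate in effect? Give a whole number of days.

295 days

Let d = days at the first rate; then 366 − d days at the second rate.
$276000 × [3.45%·d + 1.6%·(366−d)] / 366 = $8531.49
Solving gives d = 295, so the new rate took effect on 22 October 2028.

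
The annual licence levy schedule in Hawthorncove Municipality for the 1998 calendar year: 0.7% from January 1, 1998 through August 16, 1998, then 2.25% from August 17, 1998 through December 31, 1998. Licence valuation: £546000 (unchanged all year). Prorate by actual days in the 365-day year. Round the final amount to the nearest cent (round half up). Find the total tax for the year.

£6998.52

January 1 – August 16, 1998: 228 days at 0.7% → £546000 × 0.7% × 228/365 = £2387.4411
August 17 – December 31, 1998: 137 days at 2.25% → £546000 × 2.25% × 137/365 = £4611.0822
Total = £6998.5233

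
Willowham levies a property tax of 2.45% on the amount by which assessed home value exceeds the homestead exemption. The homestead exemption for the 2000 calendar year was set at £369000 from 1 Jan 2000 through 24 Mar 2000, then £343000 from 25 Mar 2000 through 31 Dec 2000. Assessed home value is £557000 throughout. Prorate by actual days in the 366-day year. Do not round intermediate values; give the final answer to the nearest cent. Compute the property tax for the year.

£5096.80

1 Jan – 24 Mar 2000: 84 days, exemption £369000 → (£557000 − £369000) × 2.45% × 84/366 = £1057.1148
25 Mar – 31 Dec 2000: 282 days, exemption £343000 → (£557000 − £343000) × 2.45% × 282/366 = £4039.6885
Total = £5096.8033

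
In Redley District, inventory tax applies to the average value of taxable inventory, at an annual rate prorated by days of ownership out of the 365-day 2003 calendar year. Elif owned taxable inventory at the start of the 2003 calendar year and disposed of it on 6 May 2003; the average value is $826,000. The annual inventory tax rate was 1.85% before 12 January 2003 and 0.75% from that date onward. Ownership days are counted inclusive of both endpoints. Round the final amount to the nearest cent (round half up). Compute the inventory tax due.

1 January – 11 January 2003: 11 days at 1.85% → $826,000 × 1.85% × 11/365 = $460.5233
12 January – 6 May 2003: 115 days at 0.75% → $826,000 × 0.75% × 115/365 = $1,951.8493
Total = $2,412.3726

$2,412.37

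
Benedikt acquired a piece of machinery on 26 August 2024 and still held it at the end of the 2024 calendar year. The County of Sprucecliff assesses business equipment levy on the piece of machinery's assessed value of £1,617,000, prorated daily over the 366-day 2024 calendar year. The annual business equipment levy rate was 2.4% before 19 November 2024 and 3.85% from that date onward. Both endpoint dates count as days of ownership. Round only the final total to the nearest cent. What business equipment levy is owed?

£16,326.84

26 August – 18 November 2024: 85 days at 2.4% → £1,617,000 × 2.4% × 85/366 = £9,012.7869
19 November – 31 December 2024: 43 days at 3.85% → £1,617,000 × 3.85% × 43/366 = £7,314.0533
Total = £16,326.8402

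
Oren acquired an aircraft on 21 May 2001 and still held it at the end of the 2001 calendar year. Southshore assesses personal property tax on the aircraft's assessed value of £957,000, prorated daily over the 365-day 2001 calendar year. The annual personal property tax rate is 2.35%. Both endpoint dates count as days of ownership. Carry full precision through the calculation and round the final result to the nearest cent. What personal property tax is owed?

Days held (21 May – 31 Dec 2001): 225 out of 365
Tax = £957,000 × 2.35% × 225/365 = £13,863.3904

£13,863.39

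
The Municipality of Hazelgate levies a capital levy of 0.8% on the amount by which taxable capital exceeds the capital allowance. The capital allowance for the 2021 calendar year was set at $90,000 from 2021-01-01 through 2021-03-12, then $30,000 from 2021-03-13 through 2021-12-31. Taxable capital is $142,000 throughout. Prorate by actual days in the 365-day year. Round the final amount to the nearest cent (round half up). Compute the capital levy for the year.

2021-01-01 to 2021-03-12: 71 days, exemption $90,000 → ($142,000 − $90,000) × 0.8% × 71/365 = $80.9205
2021-03-13 to 2021-12-31: 294 days, exemption $30,000 → ($142,000 − $30,000) × 0.8% × 294/365 = $721.7096
Total = $802.6301

$802.63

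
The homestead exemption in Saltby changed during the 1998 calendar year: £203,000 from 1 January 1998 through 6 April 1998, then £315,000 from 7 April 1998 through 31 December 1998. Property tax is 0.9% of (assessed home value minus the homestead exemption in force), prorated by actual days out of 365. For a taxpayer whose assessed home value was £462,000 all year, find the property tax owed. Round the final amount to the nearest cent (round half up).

£1,588.12

1 January – 6 April 1998: 96 days, exemption £203,000 → (£462,000 − £203,000) × 0.9% × 96/365 = £613.0849
7 April – 31 December 1998: 269 days, exemption £315,000 → (£462,000 − £315,000) × 0.9% × 269/365 = £975.0329
Total = £1,588.1178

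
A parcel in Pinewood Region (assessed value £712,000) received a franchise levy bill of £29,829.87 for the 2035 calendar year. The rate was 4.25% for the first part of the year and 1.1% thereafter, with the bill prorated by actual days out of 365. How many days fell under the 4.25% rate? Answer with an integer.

358 days

Let d = days at the first rate; then 365 − d days at the second rate.
£712,000 × [4.25%·d + 1.1%·(365−d)] / 365 = £29,829.87
Solving gives d = 358, so the new rate took effect on 25 December 2035.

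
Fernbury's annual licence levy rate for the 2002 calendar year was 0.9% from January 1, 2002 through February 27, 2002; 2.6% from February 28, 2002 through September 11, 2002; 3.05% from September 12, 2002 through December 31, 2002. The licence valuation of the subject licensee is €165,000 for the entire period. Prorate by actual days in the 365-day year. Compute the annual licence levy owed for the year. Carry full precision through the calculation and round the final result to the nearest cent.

January 1 – February 27, 2002: 58 days at 0.9% → €165,000 × 0.9% × 58/365 = €235.9726
February 28 – September 11, 2002: 196 days at 2.6% → €165,000 × 2.6% × 196/365 = €2,303.6712
September 12 – December 31, 2002: 111 days at 3.05% → €165,000 × 3.05% × 111/365 = €1,530.4315
Total = €4,070.0753

€4,070.08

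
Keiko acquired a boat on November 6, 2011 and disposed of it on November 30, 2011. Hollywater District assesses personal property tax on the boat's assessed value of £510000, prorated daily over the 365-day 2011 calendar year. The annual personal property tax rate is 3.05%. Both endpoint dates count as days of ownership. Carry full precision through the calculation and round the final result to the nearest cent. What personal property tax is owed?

Days held (November 6 – November 30, 2011): 25 out of 365
Tax = £510000 × 3.05% × 25/365 = £1065.4110

£1065.41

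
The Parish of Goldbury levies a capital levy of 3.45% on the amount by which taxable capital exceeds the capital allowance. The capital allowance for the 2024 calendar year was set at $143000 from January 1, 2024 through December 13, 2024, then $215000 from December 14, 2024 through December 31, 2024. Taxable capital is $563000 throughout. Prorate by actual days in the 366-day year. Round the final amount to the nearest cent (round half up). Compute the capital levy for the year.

$14367.84

January 1 – December 13, 2024: 348 days, exemption $143000 → ($563000 − $143000) × 3.45% × 348/366 = $13777.3770
December 14 – December 31, 2024: 18 days, exemption $215000 → ($563000 − $215000) × 3.45% × 18/366 = $590.4590
Total = $14367.8361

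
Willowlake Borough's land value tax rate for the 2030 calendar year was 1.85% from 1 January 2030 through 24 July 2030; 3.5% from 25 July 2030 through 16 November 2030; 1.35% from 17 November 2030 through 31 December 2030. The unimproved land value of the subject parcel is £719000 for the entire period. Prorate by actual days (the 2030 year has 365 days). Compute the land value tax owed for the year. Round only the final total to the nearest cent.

1 January – 24 July 2030: 205 days at 1.85% → £719000 × 1.85% × 205/365 = £7470.7055
25 July – 16 November 2030: 115 days at 3.5% → £719000 × 3.5% × 115/365 = £7928.6986
17 November – 31 December 2030: 45 days at 1.35% → £719000 × 1.35% × 45/365 = £1196.6918
Total = £16596.0959

£16596.10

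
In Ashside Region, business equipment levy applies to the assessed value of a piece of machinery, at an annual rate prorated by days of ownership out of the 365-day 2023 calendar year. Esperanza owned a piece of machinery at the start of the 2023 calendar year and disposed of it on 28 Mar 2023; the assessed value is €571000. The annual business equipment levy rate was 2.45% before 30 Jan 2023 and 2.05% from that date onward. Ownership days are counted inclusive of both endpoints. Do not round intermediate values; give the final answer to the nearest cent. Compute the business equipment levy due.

1 Jan – 29 Jan 2023: 29 days at 2.45% → €571000 × 2.45% × 29/365 = €1111.4945
30 Jan – 28 Mar 2023: 58 days at 2.05% → €571000 × 2.05% × 58/365 = €1860.0521
Total = €2971.5466

€2971.55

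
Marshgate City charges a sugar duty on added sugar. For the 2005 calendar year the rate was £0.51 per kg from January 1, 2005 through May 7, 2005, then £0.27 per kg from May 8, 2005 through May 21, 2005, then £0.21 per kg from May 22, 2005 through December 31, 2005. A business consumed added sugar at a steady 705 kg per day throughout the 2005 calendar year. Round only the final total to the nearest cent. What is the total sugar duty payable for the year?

£81,490.95

January 1 – May 7, 2005: 127 days × 705 kg/day = 89,535 kg at £0.51/kg → £45,662.85
May 8 – May 21, 2005: 14 days × 705 kg/day = 9,870 kg at £0.27/kg → £2,664.90
May 22 – December 31, 2005: 224 days × 705 kg/day = 157,920 kg at £0.21/kg → £33,163.20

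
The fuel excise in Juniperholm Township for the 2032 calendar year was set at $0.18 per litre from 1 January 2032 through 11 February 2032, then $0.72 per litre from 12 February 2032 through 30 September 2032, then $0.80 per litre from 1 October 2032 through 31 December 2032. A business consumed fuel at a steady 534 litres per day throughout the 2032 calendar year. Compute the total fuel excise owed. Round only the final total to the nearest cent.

1 January – 11 February 2032: 42 days × 534 litres/day = 22,428 litres at $0.18/litre → $4037.04
12 February – 30 September 2032: 232 days × 534 litres/day = 123,888 litres at $0.72/litre → $89199.36
1 October – 31 December 2032: 92 days × 534 litres/day = 49,128 litres at $0.80/litre → $39302.40

$132538.80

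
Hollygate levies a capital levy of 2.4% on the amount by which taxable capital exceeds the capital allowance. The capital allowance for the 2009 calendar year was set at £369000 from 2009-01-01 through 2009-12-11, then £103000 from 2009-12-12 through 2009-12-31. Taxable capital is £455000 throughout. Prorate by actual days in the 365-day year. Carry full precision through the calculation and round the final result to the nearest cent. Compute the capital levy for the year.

£2413.81

2009-01-01 to 2009-12-11: 345 days, exemption £369000 → (£455000 − £369000) × 2.4% × 345/365 = £1950.9041
2009-12-12 to 2009-12-31: 20 days, exemption £103000 → (£455000 − £103000) × 2.4% × 20/365 = £462.9041
Total = £2413.8082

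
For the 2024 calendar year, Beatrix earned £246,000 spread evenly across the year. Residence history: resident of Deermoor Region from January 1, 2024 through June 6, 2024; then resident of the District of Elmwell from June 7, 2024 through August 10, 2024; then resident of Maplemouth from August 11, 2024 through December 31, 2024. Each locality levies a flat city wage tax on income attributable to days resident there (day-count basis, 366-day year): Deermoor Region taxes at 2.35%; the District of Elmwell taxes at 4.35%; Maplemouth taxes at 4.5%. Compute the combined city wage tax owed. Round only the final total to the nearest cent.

Deermoor Region, January 1 – June 6, 2024: 158 days → £246,000 × 2.35% × 158/366 = £2,495.6230
The District of Elmwell, June 7 – August 10, 2024: 65 days → £246,000 × 4.35% × 65/366 = £1,900.4508
Maplemouth, August 11 – December 31, 2024: 143 days → £246,000 × 4.5% × 143/366 = £4,325.1639
Total = £8,721.2377

£8,721.24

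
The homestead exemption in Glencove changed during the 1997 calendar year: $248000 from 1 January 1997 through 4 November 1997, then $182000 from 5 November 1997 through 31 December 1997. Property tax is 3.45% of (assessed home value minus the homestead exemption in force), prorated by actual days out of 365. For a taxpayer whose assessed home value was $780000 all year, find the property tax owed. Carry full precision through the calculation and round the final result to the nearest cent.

1 January – 4 November 1997: 308 days, exemption $248000 → ($780000 − $248000) × 3.45% × 308/365 = $15487.7589
5 November – 31 December 1997: 57 days, exemption $182000 → ($780000 − $182000) × 3.45% × 57/365 = $3221.8274
Total = $18709.5863

$18709.59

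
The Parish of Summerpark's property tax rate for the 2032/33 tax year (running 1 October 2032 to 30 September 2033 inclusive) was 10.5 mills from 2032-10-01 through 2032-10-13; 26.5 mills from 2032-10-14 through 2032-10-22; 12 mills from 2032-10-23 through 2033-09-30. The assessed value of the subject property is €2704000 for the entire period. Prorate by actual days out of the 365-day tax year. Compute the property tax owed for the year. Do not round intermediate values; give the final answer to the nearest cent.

2032-10-01 to 2032-10-13: 13 days at 10.5 mills → €2704000 × 1.05% × 13/365 = €1011.2219
2032-10-14 to 2032-10-22: 9 days at 26.5 mills → €2704000 × 2.65% × 9/365 = €1766.8603
2032-10-23 to 2033-09-30: 343 days at 12 mills → €2704000 × 1.2% × 343/365 = €30492.2301
Total = €33270.3123

€33270.31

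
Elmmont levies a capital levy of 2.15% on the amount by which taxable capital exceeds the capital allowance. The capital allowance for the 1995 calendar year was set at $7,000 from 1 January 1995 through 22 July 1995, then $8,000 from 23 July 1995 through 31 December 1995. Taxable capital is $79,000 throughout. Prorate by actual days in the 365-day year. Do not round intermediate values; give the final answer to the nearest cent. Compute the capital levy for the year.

$1,538.46

1 January – 22 July 1995: 203 days, exemption $7,000 → ($79,000 − $7,000) × 2.15% × 203/365 = $860.9425
23 July – 31 December 1995: 162 days, exemption $8,000 → ($79,000 − $8,000) × 2.15% × 162/365 = $677.5151
Total = $1,538.4575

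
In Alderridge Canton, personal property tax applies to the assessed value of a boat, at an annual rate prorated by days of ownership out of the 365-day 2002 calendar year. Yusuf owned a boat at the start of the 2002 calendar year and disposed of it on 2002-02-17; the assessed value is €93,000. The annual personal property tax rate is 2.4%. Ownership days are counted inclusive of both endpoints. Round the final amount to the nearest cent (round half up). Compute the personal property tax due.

Days held (2002-01-01 to 2002-02-17): 48 out of 365
Tax = €93,000 × 2.4% × 48/365 = €293.5233

€293.52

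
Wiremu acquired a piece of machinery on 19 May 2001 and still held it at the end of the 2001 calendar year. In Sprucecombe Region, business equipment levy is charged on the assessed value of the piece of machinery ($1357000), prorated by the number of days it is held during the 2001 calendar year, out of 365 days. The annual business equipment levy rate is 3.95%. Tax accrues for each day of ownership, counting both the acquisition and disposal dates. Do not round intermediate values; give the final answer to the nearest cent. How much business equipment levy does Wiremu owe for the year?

$33335.73

Days held (19 May – 31 Dec 2001): 227 out of 365
Tax = $1357000 × 3.95% × 227/365 = $33335.7274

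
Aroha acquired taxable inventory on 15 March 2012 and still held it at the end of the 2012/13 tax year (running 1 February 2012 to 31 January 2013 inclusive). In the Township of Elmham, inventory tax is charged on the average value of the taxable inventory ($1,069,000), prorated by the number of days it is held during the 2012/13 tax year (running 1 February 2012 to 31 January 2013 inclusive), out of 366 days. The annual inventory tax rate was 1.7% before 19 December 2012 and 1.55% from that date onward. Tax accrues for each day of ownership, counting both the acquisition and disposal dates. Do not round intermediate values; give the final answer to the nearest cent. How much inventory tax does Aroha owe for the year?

15 March – 18 December 2012: 279 days at 1.7% → $1,069,000 × 1.7% × 279/366 = $13,853.1885
19 December 2012 – 31 January 2013: 44 days at 1.55% → $1,069,000 × 1.55% × 44/366 = $1,991.9617
Total = $15,845.1503

$15,845.15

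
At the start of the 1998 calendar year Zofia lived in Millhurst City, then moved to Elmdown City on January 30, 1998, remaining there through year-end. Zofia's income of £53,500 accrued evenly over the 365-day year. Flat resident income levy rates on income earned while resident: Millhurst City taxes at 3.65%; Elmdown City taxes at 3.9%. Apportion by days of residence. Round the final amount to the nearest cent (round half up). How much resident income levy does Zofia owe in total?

£2,075.87

Millhurst City, January 1 – January 29, 1998: 29 days → £53,500 × 3.65% × 29/365 = £155.1500
Elmdown City, January 30 – December 31, 1998: 336 days → £53,500 × 3.9% × 336/365 = £1,920.7233
Total = £2,075.8733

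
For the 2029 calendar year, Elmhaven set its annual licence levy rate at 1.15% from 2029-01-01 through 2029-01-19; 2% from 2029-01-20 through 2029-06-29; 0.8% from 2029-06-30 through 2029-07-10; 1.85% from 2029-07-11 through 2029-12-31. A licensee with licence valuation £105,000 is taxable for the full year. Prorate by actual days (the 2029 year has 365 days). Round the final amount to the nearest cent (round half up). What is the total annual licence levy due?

£1,940.49

2029-01-01 to 2029-01-19: 19 days at 1.15% → £105,000 × 1.15% × 19/365 = £62.8562
2029-01-20 to 2029-06-29: 161 days at 2% → £105,000 × 2% × 161/365 = £926.3014
2029-06-30 to 2029-07-10: 11 days at 0.8% → £105,000 × 0.8% × 11/365 = £25.3151
2029-07-11 to 2029-12-31: 174 days at 1.85% → £105,000 × 1.85% × 174/365 = £926.0137
Total = £1,940.4863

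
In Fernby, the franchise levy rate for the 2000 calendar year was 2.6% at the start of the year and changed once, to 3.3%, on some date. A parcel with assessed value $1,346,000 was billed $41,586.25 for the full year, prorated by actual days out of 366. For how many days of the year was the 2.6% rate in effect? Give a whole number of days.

Let d = days at the first rate; then 366 − d days at the second rate.
$1,346,000 × [2.6%·d + 3.3%·(366−d)] / 366 = $41,586.25
Solving gives d = 110, so the new rate took effect on 20 Apr 2000.

110 days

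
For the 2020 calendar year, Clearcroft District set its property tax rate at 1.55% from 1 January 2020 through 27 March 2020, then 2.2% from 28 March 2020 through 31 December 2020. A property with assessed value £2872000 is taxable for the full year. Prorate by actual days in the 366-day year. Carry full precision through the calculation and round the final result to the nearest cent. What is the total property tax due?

1 January – 27 March 2020: 87 days at 1.55% → £2872000 × 1.55% × 87/366 = £10581.6721
28 March – 31 December 2020: 279 days at 2.2% → £2872000 × 2.2% × 279/366 = £48164.8525
Total = £58746.5246

£58746.52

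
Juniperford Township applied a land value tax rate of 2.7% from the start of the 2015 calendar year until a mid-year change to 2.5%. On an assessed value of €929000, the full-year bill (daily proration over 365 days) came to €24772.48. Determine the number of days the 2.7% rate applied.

304 days

Let d = days at the first rate; then 365 − d days at the second rate.
€929000 × [2.7%·d + 2.5%·(365−d)] / 365 = €24772.48
Solving gives d = 304, so the new rate took effect on November 1, 2015.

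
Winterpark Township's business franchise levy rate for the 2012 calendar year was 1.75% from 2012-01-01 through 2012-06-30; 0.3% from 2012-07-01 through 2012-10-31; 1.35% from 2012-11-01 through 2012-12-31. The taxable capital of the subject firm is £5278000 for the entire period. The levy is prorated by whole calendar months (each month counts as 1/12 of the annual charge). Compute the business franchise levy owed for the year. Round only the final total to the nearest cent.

2012-01-01 to 2012-06-30: 6 months at 1.75% → £5278000 × 1.75% × 6/12 = £46182.5000
2012-07-01 to 2012-10-31: 4 months at 0.3% → £5278000 × 0.3% × 4/12 = £5278.0000
2012-11-01 to 2012-12-31: 2 months at 1.35% → £5278000 × 1.35% × 2/12 = £11875.5000
Total = £63336.0000

£63336.00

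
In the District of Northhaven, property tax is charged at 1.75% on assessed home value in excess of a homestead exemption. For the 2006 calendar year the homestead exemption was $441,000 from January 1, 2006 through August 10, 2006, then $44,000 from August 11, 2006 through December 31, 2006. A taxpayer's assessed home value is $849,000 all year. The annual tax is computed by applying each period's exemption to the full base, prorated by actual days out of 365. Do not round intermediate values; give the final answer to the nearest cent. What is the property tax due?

January 1 – August 10, 2006: 222 days, exemption $441,000 → ($849,000 − $441,000) × 1.75% × 222/365 = $4,342.6849
August 11 – December 31, 2006: 143 days, exemption $44,000 → ($849,000 − $44,000) × 1.75% × 143/365 = $5,519.2123
Total = $9,861.8973

$9,861.90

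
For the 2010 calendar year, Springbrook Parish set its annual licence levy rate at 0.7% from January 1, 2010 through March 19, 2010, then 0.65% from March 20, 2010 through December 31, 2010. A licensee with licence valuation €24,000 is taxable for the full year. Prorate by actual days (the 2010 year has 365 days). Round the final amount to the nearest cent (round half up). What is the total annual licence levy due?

January 1 – March 19, 2010: 78 days at 0.7% → €24,000 × 0.7% × 78/365 = €35.9014
March 20 – December 31, 2010: 287 days at 0.65% → €24,000 × 0.65% × 287/365 = €122.6630
Total = €158.5644

€158.56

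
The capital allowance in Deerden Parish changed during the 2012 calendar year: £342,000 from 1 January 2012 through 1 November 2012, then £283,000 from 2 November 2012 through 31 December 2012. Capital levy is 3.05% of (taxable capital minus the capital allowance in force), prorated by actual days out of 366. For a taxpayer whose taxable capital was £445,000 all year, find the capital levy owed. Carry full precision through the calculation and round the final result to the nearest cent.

1 January – 1 November 2012: 306 days, exemption £342,000 → (£445,000 − £342,000) × 3.05% × 306/366 = £2,626.5000
2 November – 31 December 2012: 60 days, exemption £283,000 → (£445,000 − £283,000) × 3.05% × 60/366 = £810.0000
Total = £3,436.5000

£3,436.50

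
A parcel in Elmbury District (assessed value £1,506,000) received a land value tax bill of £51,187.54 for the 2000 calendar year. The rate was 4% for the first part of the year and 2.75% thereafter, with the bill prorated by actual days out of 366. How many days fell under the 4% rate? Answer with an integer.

Let d = days at the first rate; then 366 − d days at the second rate.
£1,506,000 × [4%·d + 2.75%·(366−d)] / 366 = £51,187.54
Solving gives d = 190, so the new rate took effect on July 9, 2000.

190 days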